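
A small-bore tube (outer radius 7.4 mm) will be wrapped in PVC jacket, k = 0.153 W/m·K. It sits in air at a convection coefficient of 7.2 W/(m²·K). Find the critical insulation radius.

r_cr ≈ 21.2 mm

For a cylinder r_cr = k/h = 0.153/7.2
r_cr = 21.2 mm; since the bare radius (7.4 mm) is below r_cr, adding a thin layer of insulation will *increase* heat loss.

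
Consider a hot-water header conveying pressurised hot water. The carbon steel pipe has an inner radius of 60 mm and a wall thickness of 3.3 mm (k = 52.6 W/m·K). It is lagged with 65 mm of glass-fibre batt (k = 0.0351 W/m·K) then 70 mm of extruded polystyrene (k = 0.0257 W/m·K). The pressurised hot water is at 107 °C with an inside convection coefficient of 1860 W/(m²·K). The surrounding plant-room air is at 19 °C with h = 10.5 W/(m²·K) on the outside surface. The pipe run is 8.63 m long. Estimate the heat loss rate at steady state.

For a radial system each layer contributes R = ln(r_out/r_in)/(2πkL); films add R = 1/(hA).
R_inner film = 1/(h_i·2πr₁L) = 1/(1860×2π×0.06×8.63) = 1.653×10^-4 K/W
R_carbon steel pipe wall = ln(63.3/60)/(2π×52.6×8.63) = 1.877×10^-5 K/W
R_glass-fibre batt = ln(128.3/63.3)/(2π×0.0351×8.63) = 0.3712 K/W
R_extruded polystyrene = ln(198.3/128.3)/(2π×0.0257×8.63) = 0.3124 K/W
R_outer film = 1/(h_o·2πr_oL) = 1/(10.5×2π×0.1983×8.63) = 0.008857 K/W
R_total = 0.6927 K/W
Q = ΔT/R_total = 88/0.6927

Q ≈ 127 W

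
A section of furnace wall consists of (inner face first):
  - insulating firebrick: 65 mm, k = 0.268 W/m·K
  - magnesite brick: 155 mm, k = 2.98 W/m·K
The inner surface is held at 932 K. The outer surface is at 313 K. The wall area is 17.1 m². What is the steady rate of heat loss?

Q ≈ 35900 W

Thermal resistances in series:
R_insulating firebrick = L/(kA) = 0.065/(0.268×17.1) = 0.01418 K/W
R_magnesite brick = L/(kA) = 0.155/(2.98×17.1) = 0.003042 K/W
R_total = 0.01723 K/W
Q = ΔT / R_total = 619 / 0.01723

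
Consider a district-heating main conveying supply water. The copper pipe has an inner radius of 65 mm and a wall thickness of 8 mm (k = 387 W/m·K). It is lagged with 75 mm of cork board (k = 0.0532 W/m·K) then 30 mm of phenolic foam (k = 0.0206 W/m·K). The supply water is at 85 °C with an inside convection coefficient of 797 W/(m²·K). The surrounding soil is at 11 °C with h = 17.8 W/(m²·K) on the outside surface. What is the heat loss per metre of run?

q′ ≈ 20.6 W/m

Per-layer cylindrical resistances, series-summed:
R_inner film = 1/(h_i·2πr₁L) = 1/(797×2π×0.065×1) = 0.003072 K/W
R_copper pipe wall = ln(73/65)/(2π×387×1) = 4.774×10^-5 K/W
R_cork board = ln(148/73)/(2π×0.0532×1) = 2.114 K/W
R_phenolic foam = ln(178/148)/(2π×0.0206×1) = 1.426 K/W
R_outer film = 1/(h_o·2πr_oL) = 1/(17.8×2π×0.178×1) = 0.05023 K/W
R_total = 3.594 K/W
Q = ΔT/R_total = 74/3.594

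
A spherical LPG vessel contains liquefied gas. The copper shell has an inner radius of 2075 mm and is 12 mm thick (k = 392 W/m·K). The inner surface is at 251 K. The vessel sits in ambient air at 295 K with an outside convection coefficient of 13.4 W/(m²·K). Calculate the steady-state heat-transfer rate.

Q ≈ 32300 W

For a spherical shell R = (1/r₁ − 1/r₂)/(4πk); film R = 1/(h·4πr²). In series:
R_copper shell = (1/2.075 − 1/2.087)/(4π×392) = 5.625×10^-7 K/W
R_outer film = 1/(h·4πr_o²) = 1/(13.4×4π×2.087²) = 0.001363 K/W
R_total = 0.001364 K/W
Q = ΔT/R_total = 44/0.001364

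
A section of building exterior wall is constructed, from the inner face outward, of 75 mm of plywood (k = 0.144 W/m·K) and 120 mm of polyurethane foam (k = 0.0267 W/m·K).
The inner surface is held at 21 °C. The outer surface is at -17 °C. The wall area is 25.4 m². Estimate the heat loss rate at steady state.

Q ≈ 192 W

Treating each layer as a thermal resistance in series:
R_plywood = L/(kA) = 0.075/(0.144×25.4) = 0.02051 K/W
R_polyurethane foam = L/(kA) = 0.12/(0.0267×25.4) = 0.1769 K/W
R_total = 0.1974 K/W
Q = ΔT / R_total = 38 / 0.1974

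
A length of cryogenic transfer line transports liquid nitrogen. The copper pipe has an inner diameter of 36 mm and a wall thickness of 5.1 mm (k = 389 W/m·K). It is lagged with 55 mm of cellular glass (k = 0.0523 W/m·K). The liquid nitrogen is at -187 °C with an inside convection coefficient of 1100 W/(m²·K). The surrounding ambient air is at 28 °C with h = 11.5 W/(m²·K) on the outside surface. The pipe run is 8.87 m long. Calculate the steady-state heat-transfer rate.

For a radial system each layer contributes R = ln(r_out/r_in)/(2πkL); films add R = 1/(hA).
R_inner film = 1/(h_i·2πr₁L) = 1/(1100×2π×0.018×8.87) = 9.062×10^-4 K/W
R_copper pipe wall = ln(23.1/18)/(2π×389×8.87) = 1.151×10^-5 K/W
R_cellular glass = ln(78.1/23.1)/(2π×0.0523×8.87) = 0.4179 K/W
R_outer film = 1/(h_o·2πr_oL) = 1/(11.5×2π×0.0781×8.87) = 0.01998 K/W
R_total = 0.4388 K/W
Q = ΔT/R_total = 215/0.4388

Q ≈ 490 W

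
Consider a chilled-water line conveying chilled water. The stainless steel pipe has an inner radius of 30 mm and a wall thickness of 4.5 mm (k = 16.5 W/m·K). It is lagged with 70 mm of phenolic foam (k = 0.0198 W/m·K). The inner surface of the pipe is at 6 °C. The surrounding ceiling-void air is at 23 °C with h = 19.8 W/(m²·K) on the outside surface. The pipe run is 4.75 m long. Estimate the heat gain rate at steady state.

Q ≈ 8.99 W

Treating each annulus and film as a series resistance:
R_stainless steel pipe wall = ln(34.5/30)/(2π×16.5×4.75) = 2.838×10^-4 K/W
R_phenolic foam = ln(104.5/34.5)/(2π×0.0198×4.75) = 1.875 K/W
R_outer film = 1/(h_o·2πr_oL) = 1/(19.8×2π×0.1045×4.75) = 0.01619 K/W
R_total = 1.892 K/W
Q = ΔT/R_total = 17/1.892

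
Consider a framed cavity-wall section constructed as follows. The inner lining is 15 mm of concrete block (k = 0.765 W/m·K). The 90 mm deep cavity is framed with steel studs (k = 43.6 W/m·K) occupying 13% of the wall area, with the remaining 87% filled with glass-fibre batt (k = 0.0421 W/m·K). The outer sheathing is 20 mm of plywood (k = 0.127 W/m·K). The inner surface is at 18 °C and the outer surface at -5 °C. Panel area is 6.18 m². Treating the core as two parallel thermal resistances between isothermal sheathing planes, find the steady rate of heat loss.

Sheathing layers in series; stud and cavity paths in parallel between them.
R_inner = 0.015/(0.765×6.18) = 0.003173 K/W
R_stud  = 0.09/(43.6×0.13×6.18) = 0.002569 K/W
R_cav   = 0.09/(0.0421×0.87×6.18) = 0.3976 K/W
1/R_core = 1/R_stud + 1/R_cav → R_core = 0.002553 K/W
R_outer = 0.02/(0.127×6.18) = 0.02548 K/W
R_total = 0.03121 K/W
Q = ΔT/R_total = 23/0.03121

Q ≈ 737 W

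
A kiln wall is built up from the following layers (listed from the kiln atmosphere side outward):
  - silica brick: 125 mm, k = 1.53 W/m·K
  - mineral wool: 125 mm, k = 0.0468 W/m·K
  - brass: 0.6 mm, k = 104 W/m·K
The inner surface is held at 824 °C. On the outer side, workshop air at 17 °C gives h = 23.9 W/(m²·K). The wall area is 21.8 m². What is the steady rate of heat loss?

Q ≈ 6300 W

Series thermal resistances:
R_silica brick = L/(kA) = 0.125/(1.53×21.8) = 0.003748 K/W
R_mineral wool = L/(kA) = 0.125/(0.0468×21.8) = 0.1225 K/W
R_brass = L/(kA) = 0.0006/(104×21.8) = 2.646×10^-7 K/W
R_outer film = 1/(h_o·A) = 1/(23.9×21.8) = 0.001919 K/W
R_total = 0.1282 K/W
Q = ΔT / R_total = 807 / 0.1282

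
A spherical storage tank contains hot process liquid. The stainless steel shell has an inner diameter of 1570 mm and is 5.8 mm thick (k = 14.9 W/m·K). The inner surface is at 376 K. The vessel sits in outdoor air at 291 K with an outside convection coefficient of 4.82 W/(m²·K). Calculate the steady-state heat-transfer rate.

Q ≈ 3210 W

Spherical conduction: R = (1/r_in − 1/r_out)/(4πk) per layer; series-sum.
R_stainless steel shell = (1/0.785 − 1/0.7908)/(4π×14.9) = 4.99×10^-5 K/W
R_outer film = 1/(h·4πr_o²) = 1/(4.82×4π×0.7908²) = 0.0264 K/W
R_total = 0.02645 K/W
Q = ΔT/R_total = 85/0.02645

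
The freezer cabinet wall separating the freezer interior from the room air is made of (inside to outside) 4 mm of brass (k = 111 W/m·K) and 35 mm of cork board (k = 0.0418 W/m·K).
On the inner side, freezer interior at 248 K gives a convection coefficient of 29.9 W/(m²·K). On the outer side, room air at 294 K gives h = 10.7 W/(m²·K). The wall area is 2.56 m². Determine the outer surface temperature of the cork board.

Series thermal resistances:
R_inner film = 1/(h_i·A) = 1/(29.9×2.56) = 0.01306 K/W
R_brass = L/(kA) = 0.004/(111×2.56) = 1.408×10^-5 K/W
R_cork board = L/(kA) = 0.035/(0.0418×2.56) = 0.3271 K/W
R_outer film = 1/(h_o·A) = 1/(10.7×2.56) = 0.03651 K/W
R_total = 0.3767 K/W;  Q = ΔT/R_total = 46/0.3767 = 122.1 W
T_interface = T_inner + Q·ΣR(inner→interface) = 248 + 122×0.3402

T ≈ 290 K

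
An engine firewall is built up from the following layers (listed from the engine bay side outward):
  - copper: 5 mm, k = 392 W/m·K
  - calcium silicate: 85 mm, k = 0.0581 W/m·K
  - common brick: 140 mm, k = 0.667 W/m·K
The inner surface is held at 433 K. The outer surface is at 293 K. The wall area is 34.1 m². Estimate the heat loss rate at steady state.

Series thermal resistances:
R_copper = L/(kA) = 0.005/(392×34.1) = 3.74×10^-7 K/W
R_calcium silicate = L/(kA) = 0.085/(0.0581×34.1) = 0.0429 K/W
R_common brick = L/(kA) = 0.14/(0.667×34.1) = 0.006155 K/W
R_total = 0.04906 K/W
Q = ΔT / R_total = 140 / 0.04906

Q ≈ 2850 W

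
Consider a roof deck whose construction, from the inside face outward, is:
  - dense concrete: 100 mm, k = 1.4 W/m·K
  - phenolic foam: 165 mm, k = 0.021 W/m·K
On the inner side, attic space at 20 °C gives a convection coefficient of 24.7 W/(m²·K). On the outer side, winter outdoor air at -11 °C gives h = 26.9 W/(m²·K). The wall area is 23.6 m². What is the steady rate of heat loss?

Q ≈ 91.4 W

Thermal resistances in series:
R_inner film = 1/(h_i·A) = 1/(24.7×23.6) = 0.001716 K/W
R_dense concrete = L/(kA) = 0.1/(1.4×23.6) = 0.003027 K/W
R_phenolic foam = L/(kA) = 0.165/(0.021×23.6) = 0.3329 K/W
R_outer film = 1/(h_o·A) = 1/(26.9×23.6) = 0.001575 K/W
R_total = 0.3392 K/W
Q = ΔT / R_total = 31 / 0.3392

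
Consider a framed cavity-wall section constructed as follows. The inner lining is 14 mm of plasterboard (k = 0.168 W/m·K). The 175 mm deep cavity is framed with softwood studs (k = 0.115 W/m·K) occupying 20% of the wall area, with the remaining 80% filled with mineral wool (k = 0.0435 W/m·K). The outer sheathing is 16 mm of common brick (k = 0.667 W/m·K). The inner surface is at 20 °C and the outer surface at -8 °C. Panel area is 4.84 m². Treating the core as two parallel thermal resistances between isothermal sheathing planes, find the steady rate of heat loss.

Q ≈ 43.2 W

Sheathing layers in series; stud and cavity paths in parallel between them.
R_inner = 0.014/(0.168×4.84) = 0.01722 K/W
R_stud  = 0.175/(0.115×0.2×4.84) = 1.572 K/W
R_cav   = 0.175/(0.0435×0.8×4.84) = 1.039 K/W
1/R_core = 1/R_stud + 1/R_cav → R_core = 0.6256 K/W
R_outer = 0.016/(0.667×4.84) = 0.004956 K/W
R_total = 0.6477 K/W
Q = ΔT/R_total = 28/0.6477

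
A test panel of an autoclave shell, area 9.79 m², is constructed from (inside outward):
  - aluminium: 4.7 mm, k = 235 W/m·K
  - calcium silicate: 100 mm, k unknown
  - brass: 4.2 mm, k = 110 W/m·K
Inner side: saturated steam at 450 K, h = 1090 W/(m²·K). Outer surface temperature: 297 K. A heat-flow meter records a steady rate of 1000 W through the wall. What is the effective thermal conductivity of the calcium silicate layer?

k ≈ 0.0668 W/(m·K)

Thermal resistances in series:
R_inner film = 1/(h_i·A) = 1/(1090×9.79) = 9.371×10^-5 K/W
R_aluminium = L/(kA) = 0.0047/(235×9.79) = 2.043×10^-6 K/W
R_brass = L/(kA) = 0.0042/(110×9.79) = 3.9×10^-6 K/W
Sum of known resistances R_other = 9.965×10^-5 K/W
Total R = ΔT/Q = 153/1000 = 0.153 K/W
R_calcium silicate = R_total − R_other = 0.1529 K/W
k = L/(R·A) = 0.1/(0.1529×9.79)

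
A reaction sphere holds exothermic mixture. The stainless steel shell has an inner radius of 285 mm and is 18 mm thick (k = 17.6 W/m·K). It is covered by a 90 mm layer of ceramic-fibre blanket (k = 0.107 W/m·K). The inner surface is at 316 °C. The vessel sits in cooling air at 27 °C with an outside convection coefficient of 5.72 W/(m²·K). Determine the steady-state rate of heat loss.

For a spherical shell R = (1/r₁ − 1/r₂)/(4πk); film R = 1/(h·4πr²). In series:
R_stainless steel shell = (1/0.285 − 1/0.303)/(4π×17.6) = 9.425×10^-4 K/W
R_ceramic-fibre blanket = (1/0.303 − 1/0.393)/(4π×0.107) = 0.5621 K/W
R_outer film = 1/(h·4πr_o²) = 1/(5.72×4π×0.393²) = 0.09008 K/W
R_total = 0.6531 K/W
Q = ΔT/R_total = 289/0.6531

Q ≈ 442 W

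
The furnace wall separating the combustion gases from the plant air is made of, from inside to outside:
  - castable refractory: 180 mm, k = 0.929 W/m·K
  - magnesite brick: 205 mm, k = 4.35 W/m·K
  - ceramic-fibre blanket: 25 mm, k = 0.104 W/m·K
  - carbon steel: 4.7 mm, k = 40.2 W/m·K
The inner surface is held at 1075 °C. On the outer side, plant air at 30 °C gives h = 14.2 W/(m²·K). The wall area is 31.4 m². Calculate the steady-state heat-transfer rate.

Thermal resistances in series:
R_castable refractory = L/(kA) = 0.18/(0.929×31.4) = 0.006171 K/W
R_magnesite brick = L/(kA) = 0.205/(4.35×31.4) = 0.001501 K/W
R_ceramic-fibre blanket = L/(kA) = 0.025/(0.104×31.4) = 0.007656 K/W
R_carbon steel = L/(kA) = 0.0047/(40.2×31.4) = 3.723×10^-6 K/W
R_outer film = 1/(h_o·A) = 1/(14.2×31.4) = 0.002243 K/W
R_total = 0.01757 K/W
Q = ΔT / R_total = 1045 / 0.01757

Q ≈ 59500 W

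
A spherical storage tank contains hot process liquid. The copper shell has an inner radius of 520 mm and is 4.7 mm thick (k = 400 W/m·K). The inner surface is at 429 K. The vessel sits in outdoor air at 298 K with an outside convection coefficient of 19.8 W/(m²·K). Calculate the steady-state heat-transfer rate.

Q ≈ 8970 W

Each spherical layer contributes R = (1/r_i − 1/r_o)/(4πk):
R_copper shell = (1/0.52 − 1/0.5247)/(4π×400) = 3.427×10^-6 K/W
R_outer film = 1/(h·4πr_o²) = 1/(19.8×4π×0.5247²) = 0.0146 K/W
R_total = 0.0146 K/W
Q = ΔT/R_total = 131/0.0146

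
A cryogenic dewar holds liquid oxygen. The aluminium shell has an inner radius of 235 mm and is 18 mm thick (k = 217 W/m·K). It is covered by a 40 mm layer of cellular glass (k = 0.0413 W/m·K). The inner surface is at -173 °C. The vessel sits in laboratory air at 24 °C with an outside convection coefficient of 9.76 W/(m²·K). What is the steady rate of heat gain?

Radial (spherical) resistances in series:
R_aluminium shell = (1/0.235 − 1/0.253)/(4π×217) = 1.11×10^-4 K/W
R_cellular glass = (1/0.253 − 1/0.293)/(4π×0.0413) = 1.04 K/W
R_outer film = 1/(h·4πr_o²) = 1/(9.76×4π×0.293²) = 0.09497 K/W
R_total = 1.135 K/W
Q = ΔT/R_total = 197/1.135

Q ≈ 174 W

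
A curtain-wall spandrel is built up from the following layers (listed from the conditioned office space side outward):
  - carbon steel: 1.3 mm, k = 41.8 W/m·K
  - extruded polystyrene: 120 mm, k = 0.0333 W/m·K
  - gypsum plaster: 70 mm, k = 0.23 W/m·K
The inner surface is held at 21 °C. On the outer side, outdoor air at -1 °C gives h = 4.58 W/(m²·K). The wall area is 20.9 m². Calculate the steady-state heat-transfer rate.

Q ≈ 111 W

Using the resistance-network approach (series):
R_carbon steel = L/(kA) = 0.0013/(41.8×20.9) = 1.488×10^-6 K/W
R_extruded polystyrene = L/(kA) = 0.12/(0.0333×20.9) = 0.1724 K/W
R_gypsum plaster = L/(kA) = 0.07/(0.23×20.9) = 0.01456 K/W
R_outer film = 1/(h_o·A) = 1/(4.58×20.9) = 0.01045 K/W
R_total = 0.1974 K/W
Q = ΔT / R_total = 22 / 0.1974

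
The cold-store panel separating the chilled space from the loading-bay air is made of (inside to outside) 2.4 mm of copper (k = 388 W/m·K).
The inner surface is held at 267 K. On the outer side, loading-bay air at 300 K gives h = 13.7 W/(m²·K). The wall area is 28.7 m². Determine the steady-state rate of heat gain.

Q ≈ 13000 W

Thermal resistances in series:
R_copper = L/(kA) = 0.0024/(388×28.7) = 2.155×10^-7 K/W
R_outer film = 1/(h_o·A) = 1/(13.7×28.7) = 0.002543 K/W
R_total = 0.002544 K/W
Q = ΔT / R_total = 33 / 0.002544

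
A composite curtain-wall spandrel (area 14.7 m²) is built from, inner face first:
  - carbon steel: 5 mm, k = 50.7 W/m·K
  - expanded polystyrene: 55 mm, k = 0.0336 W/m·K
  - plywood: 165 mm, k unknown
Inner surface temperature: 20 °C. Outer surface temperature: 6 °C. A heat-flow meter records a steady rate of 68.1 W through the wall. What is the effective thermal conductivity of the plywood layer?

Series thermal resistances:
R_carbon steel = L/(kA) = 0.005/(50.7×14.7) = 6.709×10^-6 K/W
R_expanded polystyrene = L/(kA) = 0.055/(0.0336×14.7) = 0.1114 K/W
Sum of known resistances R_other = 0.1114 K/W
Total R = ΔT/Q = 14/68.1 = 0.2056 K/W
R_plywood = R_total − R_other = 0.09422 K/W
k = L/(R·A) = 0.165/(0.09422×14.7)

k ≈ 0.119 W/(m·K)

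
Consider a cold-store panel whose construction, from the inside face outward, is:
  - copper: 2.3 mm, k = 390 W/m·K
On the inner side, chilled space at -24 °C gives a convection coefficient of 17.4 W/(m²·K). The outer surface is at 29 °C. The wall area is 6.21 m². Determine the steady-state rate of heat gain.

Q ≈ 5730 W

Using the resistance-network approach (series):
R_inner film = 1/(h_i·A) = 1/(17.4×6.21) = 0.009255 K/W
R_copper = L/(kA) = 0.0023/(390×6.21) = 9.497×10^-7 K/W
R_total = 0.009256 K/W
Q = ΔT / R_total = 53 / 0.009256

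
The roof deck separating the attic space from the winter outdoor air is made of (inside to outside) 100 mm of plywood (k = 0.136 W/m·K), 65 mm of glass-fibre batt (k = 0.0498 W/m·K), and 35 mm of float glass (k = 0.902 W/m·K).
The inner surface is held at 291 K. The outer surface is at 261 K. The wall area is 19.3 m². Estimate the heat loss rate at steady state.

Q ≈ 278 W

Treating each layer as a thermal resistance in series:
R_plywood = L/(kA) = 0.1/(0.136×19.3) = 0.0381 K/W
R_glass-fibre batt = L/(kA) = 0.065/(0.0498×19.3) = 0.06763 K/W
R_float glass = L/(kA) = 0.035/(0.902×19.3) = 0.002011 K/W
R_total = 0.1077 K/W
Q = ΔT / R_total = 30 / 0.1077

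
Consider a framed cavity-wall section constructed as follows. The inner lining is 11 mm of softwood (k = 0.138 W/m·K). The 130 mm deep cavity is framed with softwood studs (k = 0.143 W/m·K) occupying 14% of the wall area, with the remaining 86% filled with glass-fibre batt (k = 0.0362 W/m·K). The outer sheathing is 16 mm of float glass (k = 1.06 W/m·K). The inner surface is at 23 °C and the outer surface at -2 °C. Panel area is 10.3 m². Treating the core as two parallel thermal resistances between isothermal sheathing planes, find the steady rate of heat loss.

Q ≈ 97.7 W

Sheathing layers in series; stud and cavity paths in parallel between them.
R_inner = 0.011/(0.138×10.3) = 0.007739 K/W
R_stud  = 0.13/(0.143×0.14×10.3) = 0.6304 K/W
R_cav   = 0.13/(0.0362×0.86×10.3) = 0.4054 K/W
1/R_core = 1/R_stud + 1/R_cav → R_core = 0.2467 K/W
R_outer = 0.016/(1.06×10.3) = 0.001465 K/W
R_total = 0.2559 K/W
Q = ΔT/R_total = 25/0.2559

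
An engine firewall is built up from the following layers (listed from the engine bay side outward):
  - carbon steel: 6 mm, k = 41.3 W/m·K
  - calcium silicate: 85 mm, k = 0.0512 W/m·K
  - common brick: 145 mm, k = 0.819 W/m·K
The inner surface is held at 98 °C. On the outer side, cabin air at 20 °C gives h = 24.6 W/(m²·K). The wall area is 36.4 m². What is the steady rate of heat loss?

Series thermal resistances:
R_carbon steel = L/(kA) = 0.006/(41.3×36.4) = 3.991×10^-6 K/W
R_calcium silicate = L/(kA) = 0.085/(0.0512×36.4) = 0.04561 K/W
R_common brick = L/(kA) = 0.145/(0.819×36.4) = 0.004864 K/W
R_outer film = 1/(h_o·A) = 1/(24.6×36.4) = 0.001117 K/W
R_total = 0.05159 K/W
Q = ΔT / R_total = 78 / 0.05159

Q ≈ 1510 W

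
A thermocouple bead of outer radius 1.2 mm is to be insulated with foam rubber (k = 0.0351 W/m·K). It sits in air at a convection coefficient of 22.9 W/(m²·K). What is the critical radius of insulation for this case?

For a sphere r_cr = 2k/h = 2×0.0351/22.9
r_cr = 3.07 mm; since the bare radius (1.2 mm) is below r_cr, adding a thin layer of insulation will *increase* heat loss.

r_cr ≈ 3.07 mm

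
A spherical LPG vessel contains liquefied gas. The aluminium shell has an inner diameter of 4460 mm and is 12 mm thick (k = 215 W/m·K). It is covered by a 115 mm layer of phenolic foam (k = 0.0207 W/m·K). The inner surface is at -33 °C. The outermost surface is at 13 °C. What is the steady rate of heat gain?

Q ≈ 550 W

Radial (spherical) resistances in series:
R_aluminium shell = (1/2.23 − 1/2.242)/(4π×215) = 8.884×10^-7 K/W
R_phenolic foam = (1/2.242 − 1/2.357)/(4π×0.0207) = 0.08366 K/W
R_total = 0.08366 K/W
Q = ΔT/R_total = 46/0.08366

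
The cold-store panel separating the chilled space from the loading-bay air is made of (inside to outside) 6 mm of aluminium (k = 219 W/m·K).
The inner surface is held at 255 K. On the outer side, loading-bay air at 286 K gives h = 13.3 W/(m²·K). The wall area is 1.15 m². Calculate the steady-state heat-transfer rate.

Treating each layer as a thermal resistance in series:
R_aluminium = L/(kA) = 0.006/(219×1.15) = 2.382×10^-5 K/W
R_outer film = 1/(h_o·A) = 1/(13.3×1.15) = 0.06538 K/W
R_total = 0.0654 K/W
Q = ΔT / R_total = 31 / 0.0654

Q ≈ 474 W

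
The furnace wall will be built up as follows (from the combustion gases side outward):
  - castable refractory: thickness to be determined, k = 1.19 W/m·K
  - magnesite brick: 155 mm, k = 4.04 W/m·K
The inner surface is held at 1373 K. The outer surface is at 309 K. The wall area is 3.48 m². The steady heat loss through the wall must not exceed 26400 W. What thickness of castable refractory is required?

Series thermal resistances:
R_magnesite brick = L/(kA) = 0.155/(4.04×3.48) = 0.01102 K/W
Sum of the known resistances R_other = 0.01102 K/W
Required total resistance R_tot = ΔT/Q_allow = 1064/26400 = 0.0403 K/W
R_castable refractory = R_tot − R_other = 0.02928 K/W
L = R·k·A = 0.02928×1.19×3.48

L ≈ 121 mm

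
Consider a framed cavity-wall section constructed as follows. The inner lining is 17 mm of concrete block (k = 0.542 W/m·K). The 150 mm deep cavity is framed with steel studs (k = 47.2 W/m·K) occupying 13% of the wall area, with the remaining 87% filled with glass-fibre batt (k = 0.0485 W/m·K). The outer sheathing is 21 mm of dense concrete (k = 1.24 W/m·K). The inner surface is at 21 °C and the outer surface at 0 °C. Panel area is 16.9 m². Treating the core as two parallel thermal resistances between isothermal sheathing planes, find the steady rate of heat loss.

Sheathing layers in series; stud and cavity paths in parallel between them.
R_inner = 0.017/(0.542×16.9) = 0.001856 K/W
R_stud  = 0.15/(47.2×0.13×16.9) = 0.001447 K/W
R_cav   = 0.15/(0.0485×0.87×16.9) = 0.2104 K/W
1/R_core = 1/R_stud + 1/R_cav → R_core = 0.001437 K/W
R_outer = 0.021/(1.24×16.9) = 0.001002 K/W
R_total = 0.004295 K/W
Q = ΔT/R_total = 21/0.004295

Q ≈ 4890 W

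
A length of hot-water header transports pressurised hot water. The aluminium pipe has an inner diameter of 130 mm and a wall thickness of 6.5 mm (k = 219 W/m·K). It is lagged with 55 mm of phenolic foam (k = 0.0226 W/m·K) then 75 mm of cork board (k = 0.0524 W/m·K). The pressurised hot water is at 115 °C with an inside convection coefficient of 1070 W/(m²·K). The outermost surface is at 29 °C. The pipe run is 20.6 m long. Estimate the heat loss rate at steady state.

Per-layer cylindrical resistances, series-summed:
R_inner film = 1/(h_i·2πr₁L) = 1/(1070×2π×0.065×20.6) = 1.111×10^-4 K/W
R_aluminium pipe wall = ln(71.5/65)/(2π×219×20.6) = 3.362×10^-6 K/W
R_phenolic foam = ln(126.5/71.5)/(2π×0.0226×20.6) = 0.195 K/W
R_cork board = ln(201.5/126.5)/(2π×0.0524×20.6) = 0.06864 K/W
R_total = 0.2638 K/W
Q = ΔT/R_total = 86/0.2638

Q ≈ 326 W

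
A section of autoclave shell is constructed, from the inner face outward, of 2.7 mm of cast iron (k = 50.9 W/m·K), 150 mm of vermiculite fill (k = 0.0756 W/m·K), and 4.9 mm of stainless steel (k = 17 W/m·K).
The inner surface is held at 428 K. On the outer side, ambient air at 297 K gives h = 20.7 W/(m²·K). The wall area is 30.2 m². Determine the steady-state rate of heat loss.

Using the resistance-network approach (series):
R_cast iron = L/(kA) = 0.0027/(50.9×30.2) = 1.756×10^-6 K/W
R_vermiculite fill = L/(kA) = 0.15/(0.0756×30.2) = 0.0657 K/W
R_stainless steel = L/(kA) = 0.0049/(17×30.2) = 9.544×10^-6 K/W
R_outer film = 1/(h_o·A) = 1/(20.7×30.2) = 0.0016 K/W
R_total = 0.06731 K/W
Q = ΔT / R_total = 131 / 0.06731

Q ≈ 1950 W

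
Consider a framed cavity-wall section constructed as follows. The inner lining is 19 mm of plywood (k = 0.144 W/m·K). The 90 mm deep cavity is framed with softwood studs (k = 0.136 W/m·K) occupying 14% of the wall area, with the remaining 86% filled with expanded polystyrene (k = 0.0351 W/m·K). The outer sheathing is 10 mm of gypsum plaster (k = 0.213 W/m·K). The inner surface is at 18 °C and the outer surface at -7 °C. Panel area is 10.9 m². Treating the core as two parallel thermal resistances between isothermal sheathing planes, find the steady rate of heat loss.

Q ≈ 136 W

Sheathing layers in series; stud and cavity paths in parallel between them.
R_inner = 0.019/(0.144×10.9) = 0.0121 K/W
R_stud  = 0.09/(0.136×0.14×10.9) = 0.4337 K/W
R_cav   = 0.09/(0.0351×0.86×10.9) = 0.2735 K/W
1/R_core = 1/R_stud + 1/R_cav → R_core = 0.1677 K/W
R_outer = 0.01/(0.213×10.9) = 0.004307 K/W
R_total = 0.1841 K/W
Q = ΔT/R_total = 25/0.1841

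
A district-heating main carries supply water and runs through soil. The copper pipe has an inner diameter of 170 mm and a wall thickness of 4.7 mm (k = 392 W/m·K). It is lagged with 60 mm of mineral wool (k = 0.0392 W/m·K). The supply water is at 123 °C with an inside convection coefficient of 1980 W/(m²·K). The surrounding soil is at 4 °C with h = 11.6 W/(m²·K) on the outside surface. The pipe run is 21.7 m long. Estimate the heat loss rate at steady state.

Cylindrical conduction, so R = ln(r₂/r₁)/(2πkL) per layer, in series:
R_inner film = 1/(h_i·2πr₁L) = 1/(1980×2π×0.085×21.7) = 4.358×10^-5 K/W
R_copper pipe wall = ln(89.7/85)/(2π×392×21.7) = 1.007×10^-6 K/W
R_mineral wool = ln(149.7/89.7)/(2π×0.0392×21.7) = 0.09583 K/W
R_outer film = 1/(h_o·2πr_oL) = 1/(11.6×2π×0.1497×21.7) = 0.004224 K/W
R_total = 0.1001 K/W
Q = ΔT/R_total = 119/0.1001

Q ≈ 1190 W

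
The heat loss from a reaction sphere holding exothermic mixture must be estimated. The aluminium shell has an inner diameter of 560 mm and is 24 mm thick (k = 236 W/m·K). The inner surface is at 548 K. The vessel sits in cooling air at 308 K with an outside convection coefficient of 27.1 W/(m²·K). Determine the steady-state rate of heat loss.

Q ≈ 7530 W

Spherical conduction: R = (1/r_in − 1/r_out)/(4πk) per layer; series-sum.
R_aluminium shell = (1/0.28 − 1/0.304)/(4π×236) = 9.507×10^-5 K/W
R_outer film = 1/(h·4πr_o²) = 1/(27.1×4π×0.304²) = 0.03177 K/W
R_total = 0.03187 K/W
Q = ΔT/R_total = 240/0.03187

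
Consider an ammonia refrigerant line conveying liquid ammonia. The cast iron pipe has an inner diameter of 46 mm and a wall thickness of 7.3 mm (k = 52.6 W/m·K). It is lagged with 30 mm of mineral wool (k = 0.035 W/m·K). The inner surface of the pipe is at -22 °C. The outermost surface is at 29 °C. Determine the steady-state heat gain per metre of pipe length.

q′ ≈ 16.3 W/m

Per-layer cylindrical resistances, series-summed:
R_cast iron pipe wall = ln(30.3/23)/(2π×52.6×1) = 8.341×10^-4 K/W
R_mineral wool = ln(60.3/30.3)/(2π×0.035×1) = 3.129 K/W
R_total = 3.13 K/W
Q = ΔT/R_total = 51/3.13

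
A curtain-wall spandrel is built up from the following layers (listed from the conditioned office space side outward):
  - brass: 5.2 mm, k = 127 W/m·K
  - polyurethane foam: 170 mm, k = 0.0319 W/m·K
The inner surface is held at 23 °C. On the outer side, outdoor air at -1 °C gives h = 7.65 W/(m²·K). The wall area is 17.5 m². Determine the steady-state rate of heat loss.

Series thermal resistances:
R_brass = L/(kA) = 0.0052/(127×17.5) = 2.34×10^-6 K/W
R_polyurethane foam = L/(kA) = 0.17/(0.0319×17.5) = 0.3045 K/W
R_outer film = 1/(h_o·A) = 1/(7.65×17.5) = 0.00747 K/W
R_total = 0.312 K/W
Q = ΔT / R_total = 24 / 0.312

Q ≈ 76.9 W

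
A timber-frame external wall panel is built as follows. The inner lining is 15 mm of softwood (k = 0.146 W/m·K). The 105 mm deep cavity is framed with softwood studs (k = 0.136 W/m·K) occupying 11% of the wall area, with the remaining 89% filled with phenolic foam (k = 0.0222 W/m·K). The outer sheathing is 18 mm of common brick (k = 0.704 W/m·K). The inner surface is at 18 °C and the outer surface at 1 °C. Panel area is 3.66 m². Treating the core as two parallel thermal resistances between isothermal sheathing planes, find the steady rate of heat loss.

Sheathing layers in series; stud and cavity paths in parallel between them.
R_inner = 0.015/(0.146×3.66) = 0.02807 K/W
R_stud  = 0.105/(0.136×0.11×3.66) = 1.918 K/W
R_cav   = 0.105/(0.0222×0.89×3.66) = 1.452 K/W
1/R_core = 1/R_stud + 1/R_cav → R_core = 0.8263 K/W
R_outer = 0.018/(0.704×3.66) = 0.006986 K/W
R_total = 0.8614 K/W
Q = ΔT/R_total = 17/0.8614

Q ≈ 19.7 W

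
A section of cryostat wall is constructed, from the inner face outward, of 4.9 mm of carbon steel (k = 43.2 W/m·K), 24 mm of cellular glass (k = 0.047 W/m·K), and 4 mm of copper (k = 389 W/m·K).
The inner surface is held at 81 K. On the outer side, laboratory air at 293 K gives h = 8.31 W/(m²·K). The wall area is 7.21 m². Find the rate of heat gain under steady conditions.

Q ≈ 2420 W

Thermal resistances in series:
R_carbon steel = L/(kA) = 0.0049/(43.2×7.21) = 1.573×10^-5 K/W
R_cellular glass = L/(kA) = 0.024/(0.047×7.21) = 0.07082 K/W
R_copper = L/(kA) = 0.004/(389×7.21) = 1.426×10^-6 K/W
R_outer film = 1/(h_o·A) = 1/(8.31×7.21) = 0.01669 K/W
R_total = 0.08753 K/W
Q = ΔT / R_total = 212 / 0.08753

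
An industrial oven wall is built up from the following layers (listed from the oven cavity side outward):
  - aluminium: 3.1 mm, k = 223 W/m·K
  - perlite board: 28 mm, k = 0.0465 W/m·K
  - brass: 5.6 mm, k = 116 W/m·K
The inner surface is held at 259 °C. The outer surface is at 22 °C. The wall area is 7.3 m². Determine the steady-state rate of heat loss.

Using the resistance-network approach (series):
R_aluminium = L/(kA) = 0.0031/(223×7.3) = 1.904×10^-6 K/W
R_perlite board = L/(kA) = 0.028/(0.0465×7.3) = 0.08249 K/W
R_brass = L/(kA) = 0.0056/(116×7.3) = 6.613×10^-6 K/W
R_total = 0.08249 K/W
Q = ΔT / R_total = 237 / 0.08249

Q ≈ 2870 W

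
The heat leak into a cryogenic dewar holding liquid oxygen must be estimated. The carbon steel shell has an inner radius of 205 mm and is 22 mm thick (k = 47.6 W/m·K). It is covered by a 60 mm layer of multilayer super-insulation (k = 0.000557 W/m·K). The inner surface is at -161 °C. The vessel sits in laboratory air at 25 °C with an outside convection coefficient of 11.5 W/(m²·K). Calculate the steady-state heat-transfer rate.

Q ≈ 1.41 W

Spherical conduction: R = (1/r_in − 1/r_out)/(4πk) per layer; series-sum.
R_carbon steel shell = (1/0.205 − 1/0.227)/(4π×47.6) = 7.904×10^-4 K/W
R_multilayer super-insulation = (1/0.227 − 1/0.287)/(4π×0.000557) = 131.6 K/W
R_outer film = 1/(h·4πr_o²) = 1/(11.5×4π×0.287²) = 0.08401 K/W
R_total = 131.7 K/W
Q = ΔT/R_total = 186/131.7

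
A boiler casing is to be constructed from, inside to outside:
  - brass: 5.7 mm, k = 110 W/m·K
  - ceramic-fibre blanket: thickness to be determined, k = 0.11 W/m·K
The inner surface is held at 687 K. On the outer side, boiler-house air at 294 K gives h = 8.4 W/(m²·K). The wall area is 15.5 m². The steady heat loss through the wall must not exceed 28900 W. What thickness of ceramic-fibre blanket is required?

Treating each layer as a thermal resistance in series:
R_brass = L/(kA) = 0.0057/(110×15.5) = 3.343×10^-6 K/W
R_outer film = 1/(h_o·A) = 1/(8.4×15.5) = 0.00768 K/W
Sum of the known resistances R_other = 0.007684 K/W
Required total resistance R_tot = ΔT/Q_allow = 393/28900 = 0.0136 K/W
R_ceramic-fibre blanket = R_tot − R_other = 0.005915 K/W
L = R·k·A = 0.005915×0.11×15.5

L ≈ 10.1 mm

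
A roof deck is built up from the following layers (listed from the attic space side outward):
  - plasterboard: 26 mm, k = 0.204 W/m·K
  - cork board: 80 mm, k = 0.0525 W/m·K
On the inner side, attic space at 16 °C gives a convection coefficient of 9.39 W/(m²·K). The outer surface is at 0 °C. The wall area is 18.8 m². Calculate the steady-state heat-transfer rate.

Q ≈ 171 W

Model the wall as resistances in series:
R_inner film = 1/(h_i·A) = 1/(9.39×18.8) = 0.005665 K/W
R_plasterboard = L/(kA) = 0.026/(0.204×18.8) = 0.006779 K/W
R_cork board = L/(kA) = 0.08/(0.0525×18.8) = 0.08105 K/W
R_total = 0.0935 K/W
Q = ΔT / R_total = 16 / 0.0935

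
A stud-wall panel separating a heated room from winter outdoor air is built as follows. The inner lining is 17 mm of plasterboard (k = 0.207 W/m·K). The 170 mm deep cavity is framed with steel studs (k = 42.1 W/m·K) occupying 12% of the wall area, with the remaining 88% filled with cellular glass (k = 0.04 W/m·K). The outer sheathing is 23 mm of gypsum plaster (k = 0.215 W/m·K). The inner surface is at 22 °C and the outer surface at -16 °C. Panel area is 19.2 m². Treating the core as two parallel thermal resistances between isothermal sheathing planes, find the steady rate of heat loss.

Q ≈ 3280 W

Sheathing layers in series; stud and cavity paths in parallel between them.
R_inner = 0.017/(0.207×19.2) = 0.004277 K/W
R_stud  = 0.17/(42.1×0.12×19.2) = 0.001753 K/W
R_cav   = 0.17/(0.04×0.88×19.2) = 0.2515 K/W
1/R_core = 1/R_stud + 1/R_cav → R_core = 0.00174 K/W
R_outer = 0.023/(0.215×19.2) = 0.005572 K/W
R_total = 0.01159 K/W
Q = ΔT/R_total = 38/0.01159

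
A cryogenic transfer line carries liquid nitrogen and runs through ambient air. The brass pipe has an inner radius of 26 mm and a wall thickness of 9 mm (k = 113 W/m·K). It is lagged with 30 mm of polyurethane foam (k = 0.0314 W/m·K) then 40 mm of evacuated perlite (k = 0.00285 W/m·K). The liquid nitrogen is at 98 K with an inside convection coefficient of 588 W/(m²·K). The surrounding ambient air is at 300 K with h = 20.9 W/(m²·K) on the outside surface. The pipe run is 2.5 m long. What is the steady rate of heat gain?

Treating each annulus and film as a series resistance:
R_inner film = 1/(h_i·2πr₁L) = 1/(588×2π×0.026×2.5) = 0.004164 K/W
R_brass pipe wall = ln(35/26)/(2π×113×2.5) = 1.675×10^-4 K/W
R_polyurethane foam = ln(65/35)/(2π×0.0314×2.5) = 1.255 K/W
R_evacuated perlite = ln(105/65)/(2π×0.00285×2.5) = 10.71 K/W
R_outer film = 1/(h_o·2πr_oL) = 1/(20.9×2π×0.105×2.5) = 0.02901 K/W
R_total = 12 K/W
Q = ΔT/R_total = 202/12

Q ≈ 16.8 W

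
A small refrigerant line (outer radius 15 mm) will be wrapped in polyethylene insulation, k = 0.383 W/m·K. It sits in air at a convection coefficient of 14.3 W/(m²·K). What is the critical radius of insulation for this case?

For a cylinder r_cr = k/h = 0.383/14.3
r_cr = 26.8 mm; since the bare radius (15 mm) is below r_cr, adding a thin layer of insulation will *increase* heat loss.

r_cr ≈ 26.8 mm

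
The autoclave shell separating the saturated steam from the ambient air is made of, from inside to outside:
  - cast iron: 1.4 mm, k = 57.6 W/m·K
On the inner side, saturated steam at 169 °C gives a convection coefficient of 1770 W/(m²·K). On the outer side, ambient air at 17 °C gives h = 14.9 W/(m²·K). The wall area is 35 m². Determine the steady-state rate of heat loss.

Series thermal resistances:
R_inner film = 1/(h_i·A) = 1/(1770×35) = 1.614×10^-5 K/W
R_cast iron = L/(kA) = 0.0014/(57.6×35) = 6.944×10^-7 K/W
R_outer film = 1/(h_o·A) = 1/(14.9×35) = 0.001918 K/W
R_total = 0.001934 K/W
Q = ΔT / R_total = 152 / 0.001934

Q ≈ 78600 W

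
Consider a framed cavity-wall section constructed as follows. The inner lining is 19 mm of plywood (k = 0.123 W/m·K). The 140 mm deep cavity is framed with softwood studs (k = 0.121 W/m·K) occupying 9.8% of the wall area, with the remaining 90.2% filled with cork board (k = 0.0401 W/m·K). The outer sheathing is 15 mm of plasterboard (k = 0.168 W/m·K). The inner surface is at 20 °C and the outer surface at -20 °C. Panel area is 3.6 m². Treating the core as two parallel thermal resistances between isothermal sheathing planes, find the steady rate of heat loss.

Q ≈ 45.6 W

Sheathing layers in series; stud and cavity paths in parallel between them.
R_inner = 0.019/(0.123×3.6) = 0.04291 K/W
R_stud  = 0.14/(0.121×0.098×3.6) = 3.28 K/W
R_cav   = 0.14/(0.0401×0.902×3.6) = 1.075 K/W
1/R_core = 1/R_stud + 1/R_cav → R_core = 0.8097 K/W
R_outer = 0.015/(0.168×3.6) = 0.0248 K/W
R_total = 0.8774 K/W
Q = ΔT/R_total = 40/0.8774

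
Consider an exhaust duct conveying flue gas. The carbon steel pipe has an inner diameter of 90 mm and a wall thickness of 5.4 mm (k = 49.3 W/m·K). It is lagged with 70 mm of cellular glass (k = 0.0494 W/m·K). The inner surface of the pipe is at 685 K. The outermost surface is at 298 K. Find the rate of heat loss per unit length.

q′ ≈ 138 W/m

Per-layer cylindrical resistances, series-summed:
R_carbon steel pipe wall = ln(50.4/45)/(2π×49.3×1) = 3.659×10^-4 K/W
R_cellular glass = ln(120.4/50.4)/(2π×0.0494×1) = 2.806 K/W
R_total = 2.806 K/W
Q = ΔT/R_total = 387/2.806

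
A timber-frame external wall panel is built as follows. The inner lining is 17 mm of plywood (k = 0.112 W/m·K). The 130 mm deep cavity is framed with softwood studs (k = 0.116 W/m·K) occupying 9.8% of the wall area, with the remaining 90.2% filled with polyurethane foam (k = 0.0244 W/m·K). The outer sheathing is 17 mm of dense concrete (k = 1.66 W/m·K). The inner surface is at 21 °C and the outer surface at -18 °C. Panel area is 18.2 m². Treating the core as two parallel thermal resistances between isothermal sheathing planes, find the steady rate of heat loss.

Q ≈ 175 W

Sheathing layers in series; stud and cavity paths in parallel between them.
R_inner = 0.017/(0.112×18.2) = 0.00834 K/W
R_stud  = 0.13/(0.116×0.098×18.2) = 0.6283 K/W
R_cav   = 0.13/(0.0244×0.902×18.2) = 0.3245 K/W
1/R_core = 1/R_stud + 1/R_cav → R_core = 0.214 K/W
R_outer = 0.017/(1.66×18.2) = 5.627×10^-4 K/W
R_total = 0.2229 K/W
Q = ΔT/R_total = 39/0.2229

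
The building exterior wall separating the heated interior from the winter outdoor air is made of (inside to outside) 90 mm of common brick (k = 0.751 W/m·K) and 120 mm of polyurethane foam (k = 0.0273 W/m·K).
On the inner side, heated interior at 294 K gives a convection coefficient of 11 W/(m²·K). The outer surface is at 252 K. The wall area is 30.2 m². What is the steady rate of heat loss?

Q ≈ 275 W

Model the wall as resistances in series:
R_inner film = 1/(h_i·A) = 1/(11×30.2) = 0.00301 K/W
R_common brick = L/(kA) = 0.09/(0.751×30.2) = 0.003968 K/W
R_polyurethane foam = L/(kA) = 0.12/(0.0273×30.2) = 0.1455 K/W
R_total = 0.1525 K/W
Q = ΔT / R_total = 42 / 0.1525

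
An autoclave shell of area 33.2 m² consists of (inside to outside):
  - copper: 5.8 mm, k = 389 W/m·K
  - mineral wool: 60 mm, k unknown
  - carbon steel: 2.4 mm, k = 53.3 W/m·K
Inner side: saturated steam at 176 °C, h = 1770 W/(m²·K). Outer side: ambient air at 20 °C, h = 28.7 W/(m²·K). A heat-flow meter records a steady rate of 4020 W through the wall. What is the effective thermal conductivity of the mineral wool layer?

k ≈ 0.0479 W/(m·K)

Treating each layer as a thermal resistance in series:
R_inner film = 1/(h_i·A) = 1/(1770×33.2) = 1.702×10^-5 K/W
R_copper = L/(kA) = 0.0058/(389×33.2) = 4.491×10^-7 K/W
R_carbon steel = L/(kA) = 0.0024/(53.3×33.2) = 1.356×10^-6 K/W
R_outer film = 1/(h_o·A) = 1/(28.7×33.2) = 0.001049 K/W
Sum of known resistances R_other = 0.001068 K/W
Total R = ΔT/Q = 156/4020 = 0.03881 K/W
R_mineral wool = R_total − R_other = 0.03774 K/W
k = L/(R·A) = 0.06/(0.03774×33.2)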